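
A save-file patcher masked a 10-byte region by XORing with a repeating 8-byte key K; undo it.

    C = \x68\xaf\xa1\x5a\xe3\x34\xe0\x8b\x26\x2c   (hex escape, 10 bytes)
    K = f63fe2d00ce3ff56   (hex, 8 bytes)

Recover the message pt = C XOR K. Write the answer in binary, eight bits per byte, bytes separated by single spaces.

The 8-byte key repeats, so the effective keystream is f6 3f e2 d0 0c e3 ff 56 f6 3f.
byte 0: 68 ^ f6 = 9e
byte 1: af ^ 3f = 90
byte 2: a1 ^ e2 = 43
byte 3: 5a ^ d0 = 8a
byte 4: e3 ^ 0c = ef
byte 5: 34 ^ e3 = d7
byte 6: e0 ^ ff = 1f
byte 7: 8b ^ 56 = dd
byte 8: 26 ^ f6 = d0
byte 9: 2c ^ 3f = 13

10011110 10010000 01000011 10001010 11101111 11010111 00011111 11011101 11010000 00010011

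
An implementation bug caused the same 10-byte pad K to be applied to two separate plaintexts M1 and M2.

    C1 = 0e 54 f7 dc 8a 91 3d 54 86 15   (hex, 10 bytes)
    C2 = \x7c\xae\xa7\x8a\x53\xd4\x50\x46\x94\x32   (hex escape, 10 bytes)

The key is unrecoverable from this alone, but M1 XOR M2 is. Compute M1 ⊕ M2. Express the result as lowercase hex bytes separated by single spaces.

72 fa 50 56 d9 45 6d 12 12 27

C1 ⊕ C2 = (M1 ⊕ K) ⊕ (M2 ⊕ K) = M1 ⊕ M2 — the shared key cancels under XOR.
byte 0: 0e XOR 7c = 72
byte 1: 54 XOR ae = fa
byte 2: f7 XOR a7 = 50
byte 3: dc XOR 8a = 56
byte 4: 8a XOR 53 = d9
byte 5: 91 XOR d4 = 45
byte 6: 3d XOR 50 = 6d
byte 7: 54 XOR 46 = 12
byte 8: 86 XOR 94 = 12
byte 9: 15 XOR 32 = 27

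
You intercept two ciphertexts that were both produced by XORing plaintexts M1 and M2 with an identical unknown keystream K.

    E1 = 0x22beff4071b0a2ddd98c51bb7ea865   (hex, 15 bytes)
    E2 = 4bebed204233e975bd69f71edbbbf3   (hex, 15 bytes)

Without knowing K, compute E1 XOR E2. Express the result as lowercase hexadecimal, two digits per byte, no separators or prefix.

6955126033834ba864e5a6a5a51396

E1 ⊕ E2 = (M1 ⊕ K) ⊕ (M2 ⊕ K) = M1 ⊕ M2 — the shared key cancels under XOR.
22 ^ 4b = 69
be ^ eb = 55
ff ^ ed = 12
40 ^ 20 = 60
71 ^ 42 = 33
b0 ^ 33 = 83
a2 ^ e9 = 4b
dd ^ 75 = a8
d9 ^ bd = 64
8c ^ 69 = e5
51 ^ f7 = a6
bb ^ 1e = a5
7e ^ db = a5
a8 ^ bb = 13
65 ^ f3 = 96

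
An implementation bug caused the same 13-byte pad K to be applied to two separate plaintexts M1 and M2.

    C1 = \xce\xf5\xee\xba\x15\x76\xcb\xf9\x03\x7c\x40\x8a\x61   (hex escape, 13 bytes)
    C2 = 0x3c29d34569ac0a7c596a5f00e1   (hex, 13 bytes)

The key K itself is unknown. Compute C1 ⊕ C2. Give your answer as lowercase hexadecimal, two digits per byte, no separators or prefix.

C1 ⊕ C2 = (M1 ⊕ K) ⊕ (M2 ⊕ K) = M1 ⊕ M2 — the shared key cancels under XOR.
byte 0: ce XOR 3c = f2
byte 1: f5 XOR 29 = dc
byte 2: ee XOR d3 = 3d
byte 3: ba XOR 45 = ff
byte 4: 15 XOR 69 = 7c
byte 5: 76 XOR ac = da
byte 6: cb XOR 0a = c1
byte 7: f9 XOR 7c = 85
byte 8: 03 XOR 59 = 5a
byte 9: 7c XOR 6a = 16
byte 10: 40 XOR 5f = 1f
byte 11: 8a XOR 00 = 8a
byte 12: 61 XOR e1 = 80

f2dc3dff7cdac1855a161f8a80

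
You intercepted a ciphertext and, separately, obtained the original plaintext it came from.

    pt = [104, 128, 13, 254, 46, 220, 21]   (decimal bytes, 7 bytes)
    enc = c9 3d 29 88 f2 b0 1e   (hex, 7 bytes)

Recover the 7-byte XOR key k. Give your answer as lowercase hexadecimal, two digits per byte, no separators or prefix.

Since enc = pt ⊕ k, XORing both sides with pt gives k = pt ⊕ enc.
68 ^ c9 = a1
80 ^ 3d = bd
0d ^ 29 = 24
fe ^ 88 = 76
2e ^ f2 = dc
dc ^ b0 = 6c
15 ^ 1e = 0b

a1bd2476dc6c0b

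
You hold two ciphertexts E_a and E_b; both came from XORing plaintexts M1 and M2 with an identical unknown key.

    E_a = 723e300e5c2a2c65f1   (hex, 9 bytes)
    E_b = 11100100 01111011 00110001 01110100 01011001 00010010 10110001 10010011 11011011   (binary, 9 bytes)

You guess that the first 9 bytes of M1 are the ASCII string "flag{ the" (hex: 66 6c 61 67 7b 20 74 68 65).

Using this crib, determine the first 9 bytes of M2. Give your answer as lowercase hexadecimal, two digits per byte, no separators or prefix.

f029601d7e18e99e4f

First, E_a ⊕ E_b = (M1 ⊕ K) ⊕ (M2 ⊕ K) = M1 ⊕ M2, so the key drops out. Then M2 = (M1 ⊕ M2) ⊕ M1 over the first 9 bytes.
byte 0: (72 ⊕ e4) ⊕ 66 = 96 ⊕ 66 = f0
byte 1: (3e ⊕ 7b) ⊕ 6c = 45 ⊕ 6c = 29
byte 2: (30 ⊕ 31) ⊕ 61 = 01 ⊕ 61 = 60
byte 3: (0e ⊕ 74) ⊕ 67 = 7a ⊕ 67 = 1d
byte 4: (5c ⊕ 59) ⊕ 7b = 05 ⊕ 7b = 7e
byte 5: (2a ⊕ 12) ⊕ 20 = 38 ⊕ 20 = 18
byte 6: (2c ⊕ b1) ⊕ 74 = 9d ⊕ 74 = e9
byte 7: (65 ⊕ 93) ⊕ 68 = f6 ⊕ 68 = 9e
byte 8: (f1 ⊕ db) ⊕ 65 = 2a ⊕ 65 = 4f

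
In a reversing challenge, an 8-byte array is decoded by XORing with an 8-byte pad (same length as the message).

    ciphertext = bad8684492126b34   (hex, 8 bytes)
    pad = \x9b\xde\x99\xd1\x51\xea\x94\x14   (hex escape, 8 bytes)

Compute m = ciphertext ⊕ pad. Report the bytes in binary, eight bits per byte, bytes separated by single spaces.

00100001 00000110 11110001 10010101 11000011 11111000 11111111 00100000

XOR is its own inverse, so applying the key byte-wise gives the result directly.
ba xor 9b = 21
d8 xor de = 06
68 xor 99 = f1
44 xor d1 = 95
92 xor 51 = c3
12 xor ea = f8
6b xor 94 = ff
34 xor 14 = 20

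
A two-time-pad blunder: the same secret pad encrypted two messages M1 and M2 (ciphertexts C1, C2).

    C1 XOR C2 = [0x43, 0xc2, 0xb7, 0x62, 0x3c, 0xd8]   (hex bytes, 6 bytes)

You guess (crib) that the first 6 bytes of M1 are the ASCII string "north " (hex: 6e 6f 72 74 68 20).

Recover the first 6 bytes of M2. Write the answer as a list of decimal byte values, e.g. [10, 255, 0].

Since C1 ⊕ C2 = M1 ⊕ M2, XORing with the guessed M1 bytes yields the corresponding M2 bytes: M2 = (C1 ⊕ C2) ⊕ M1.
byte 0: 43 xor 6e = 2d
byte 1: c2 xor 6f = ad
byte 2: b7 xor 72 = c5
byte 3: 62 xor 74 = 16
byte 4: 3c xor 68 = 54
byte 5: d8 xor 20 = f8

[45, 173, 197, 22, 84, 248]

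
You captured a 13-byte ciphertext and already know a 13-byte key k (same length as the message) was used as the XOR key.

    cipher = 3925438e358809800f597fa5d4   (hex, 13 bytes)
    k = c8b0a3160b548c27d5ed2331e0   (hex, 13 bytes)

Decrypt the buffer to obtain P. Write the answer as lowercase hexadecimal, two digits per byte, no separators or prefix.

byte 0: 00111001 ^ 11001000 = 11110001
byte 1: 00100101 ^ 10110000 = 10010101
byte 2: 01000011 ^ 10100011 = 11100000
byte 3: 10001110 ^ 00010110 = 10011000
byte 4: 00110101 ^ 00001011 = 00111110
byte 5: 10001000 ^ 01010100 = 11011100
byte 6: 00001001 ^ 10001100 = 10000101
byte 7: 10000000 ^ 00100111 = 10100111
byte 8: 00001111 ^ 11010101 = 11011010
byte 9: 01011001 ^ 11101101 = 10110100
byte 10: 01111111 ^ 00100011 = 01011100
byte 11: 10100101 ^ 00110001 = 10010100
byte 12: 11010100 ^ 11100000 = 00110100

f195e0983edc85a7dab45c9434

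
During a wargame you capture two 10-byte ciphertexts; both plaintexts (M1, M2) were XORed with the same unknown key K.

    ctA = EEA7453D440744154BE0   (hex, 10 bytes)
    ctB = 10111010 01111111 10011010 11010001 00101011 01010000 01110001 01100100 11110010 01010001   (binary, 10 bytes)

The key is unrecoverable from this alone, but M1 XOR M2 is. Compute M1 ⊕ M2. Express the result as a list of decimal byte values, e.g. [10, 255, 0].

[84, 216, 223, 236, 111, 87, 53, 113, 185, 177]

ctA ⊕ ctB = (M1 ⊕ K) ⊕ (M2 ⊕ K) = M1 ⊕ M2 — the shared key cancels under XOR.
byte 0: ee xor ba = 54
byte 1: a7 xor 7f = d8
byte 2: 45 xor 9a = df
byte 3: 3d xor d1 = ec
byte 4: 44 xor 2b = 6f
byte 5: 07 xor 50 = 57
byte 6: 44 xor 71 = 35
byte 7: 15 xor 64 = 71
byte 8: 4b xor f2 = b9
byte 9: e0 xor 51 = b1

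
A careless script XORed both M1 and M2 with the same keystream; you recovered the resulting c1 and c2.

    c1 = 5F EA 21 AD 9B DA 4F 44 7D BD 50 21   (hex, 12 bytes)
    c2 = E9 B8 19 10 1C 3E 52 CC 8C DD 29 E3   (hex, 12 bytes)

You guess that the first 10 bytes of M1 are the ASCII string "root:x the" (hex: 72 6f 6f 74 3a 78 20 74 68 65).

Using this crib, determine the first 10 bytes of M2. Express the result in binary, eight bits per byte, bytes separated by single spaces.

First, c1 ⊕ c2 = (M1 ⊕ K) ⊕ (M2 ⊕ K) = M1 ⊕ M2, so the key drops out. Then M2 = (M1 ⊕ M2) ⊕ M1 over the first 10 bytes.
byte 0: (5f xor e9) xor 72 = b6 xor 72 = c4
byte 1: (ea xor b8) xor 6f = 52 xor 6f = 3d
byte 2: (21 xor 19) xor 6f = 38 xor 6f = 57
byte 3: (ad xor 10) xor 74 = bd xor 74 = c9
byte 4: (9b xor 1c) xor 3a = 87 xor 3a = bd
byte 5: (da xor 3e) xor 78 = e4 xor 78 = 9c
byte 6: (4f xor 52) xor 20 = 1d xor 20 = 3d
byte 7: (44 xor cc) xor 74 = 88 xor 74 = fc
byte 8: (7d xor 8c) xor 68 = f1 xor 68 = 99
byte 9: (bd xor dd) xor 65 = 60 xor 65 = 05

11000100 00111101 01010111 11001001 10111101 10011100 00111101 11111100 10011001 00000101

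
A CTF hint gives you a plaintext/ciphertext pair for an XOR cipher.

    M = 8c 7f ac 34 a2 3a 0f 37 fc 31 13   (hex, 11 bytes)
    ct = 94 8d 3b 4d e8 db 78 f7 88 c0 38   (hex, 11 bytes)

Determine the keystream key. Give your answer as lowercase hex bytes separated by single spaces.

18 f2 97 79 4a e1 77 c0 74 f1 2b

Since ct = M ⊕ key, XORing both sides with M gives key = M ⊕ ct.
8c XOR 94 = 18
7f XOR 8d = f2
ac XOR 3b = 97
34 XOR 4d = 79
a2 XOR e8 = 4a
3a XOR db = e1
0f XOR 78 = 77
37 XOR f7 = c0
fc XOR 88 = 74
31 XOR c0 = f1
13 XOR 38 = 2b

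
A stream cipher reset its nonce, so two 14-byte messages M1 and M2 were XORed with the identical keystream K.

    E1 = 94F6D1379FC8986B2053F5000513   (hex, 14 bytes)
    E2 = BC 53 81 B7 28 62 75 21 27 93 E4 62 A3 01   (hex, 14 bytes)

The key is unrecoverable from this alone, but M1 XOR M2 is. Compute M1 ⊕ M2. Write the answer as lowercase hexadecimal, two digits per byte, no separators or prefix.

28a55080b7aaed4a07c01162a612

E1 ⊕ E2 = (M1 ⊕ K) ⊕ (M2 ⊕ K) = M1 ⊕ M2 — the shared key cancels under XOR.
148 ^ 188 =  40
246 ^  83 = 165
209 ^ 129 =  80
 55 ^ 183 = 128
159 ^  40 = 183
200 ^  98 = 170
152 ^ 117 = 237
107 ^  33 =  74
 32 ^  39 =   7
 83 ^ 147 = 192
245 ^ 228 =  17
  0 ^  98 =  98
  5 ^ 163 = 166
 19 ^   1 =  18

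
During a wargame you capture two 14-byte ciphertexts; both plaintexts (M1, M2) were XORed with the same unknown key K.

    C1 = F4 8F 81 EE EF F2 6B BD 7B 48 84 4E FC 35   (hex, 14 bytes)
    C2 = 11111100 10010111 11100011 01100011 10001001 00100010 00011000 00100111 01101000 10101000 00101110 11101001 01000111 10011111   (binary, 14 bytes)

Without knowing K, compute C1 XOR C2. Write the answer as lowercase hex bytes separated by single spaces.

08 18 62 8d 66 d0 73 9a 13 e0 aa a7 bb aa

C1 ⊕ C2 = (M1 ⊕ K) ⊕ (M2 ⊕ K) = M1 ⊕ M2 — the shared key cancels under XOR.
244 xor 252 =   8
143 xor 151 =  24
129 xor 227 =  98
238 xor  99 = 141
239 xor 137 = 102
242 xor  34 = 208
107 xor  24 = 115
189 xor  39 = 154
123 xor 104 =  19
 72 xor 168 = 224
132 xor  46 = 170
 78 xor 233 = 167
252 xor  71 = 187
 53 xor 159 = 170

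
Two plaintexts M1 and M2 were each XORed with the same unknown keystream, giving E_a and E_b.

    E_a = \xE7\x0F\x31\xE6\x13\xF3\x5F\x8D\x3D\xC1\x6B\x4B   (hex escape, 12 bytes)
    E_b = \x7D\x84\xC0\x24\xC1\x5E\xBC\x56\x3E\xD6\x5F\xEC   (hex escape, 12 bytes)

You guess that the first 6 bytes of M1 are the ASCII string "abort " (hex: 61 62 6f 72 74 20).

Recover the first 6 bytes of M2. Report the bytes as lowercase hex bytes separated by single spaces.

First, E_a ⊕ E_b = (M1 ⊕ K) ⊕ (M2 ⊕ K) = M1 ⊕ M2, so the key drops out. Then M2 = (M1 ⊕ M2) ⊕ M1 over the first 6 bytes.
byte 0: (e7 XOR 7d) XOR 61 = 9a XOR 61 = fb
byte 1: (0f XOR 84) XOR 62 = 8b XOR 62 = e9
byte 2: (31 XOR c0) XOR 6f = f1 XOR 6f = 9e
byte 3: (e6 XOR 24) XOR 72 = c2 XOR 72 = b0
byte 4: (13 XOR c1) XOR 74 = d2 XOR 74 = a6
byte 5: (f3 XOR 5e) XOR 20 = ad XOR 20 = 8d

fb e9 9e b0 a6 8d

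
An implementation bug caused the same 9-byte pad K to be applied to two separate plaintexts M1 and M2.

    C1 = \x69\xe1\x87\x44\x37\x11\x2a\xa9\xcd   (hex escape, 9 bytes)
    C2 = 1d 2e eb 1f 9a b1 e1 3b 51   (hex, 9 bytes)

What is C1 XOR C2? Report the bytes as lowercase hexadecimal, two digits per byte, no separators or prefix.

74cf6c5bada0cb929c

C1 ⊕ C2 = (M1 ⊕ K) ⊕ (M2 ⊕ K) = M1 ⊕ M2 — the shared key cancels under XOR.
69 XOR 1d = 74
e1 XOR 2e = cf
87 XOR eb = 6c
44 XOR 1f = 5b
37 XOR 9a = ad
11 XOR b1 = a0
2a XOR e1 = cb
a9 XOR 3b = 92
cd XOR 51 = 9c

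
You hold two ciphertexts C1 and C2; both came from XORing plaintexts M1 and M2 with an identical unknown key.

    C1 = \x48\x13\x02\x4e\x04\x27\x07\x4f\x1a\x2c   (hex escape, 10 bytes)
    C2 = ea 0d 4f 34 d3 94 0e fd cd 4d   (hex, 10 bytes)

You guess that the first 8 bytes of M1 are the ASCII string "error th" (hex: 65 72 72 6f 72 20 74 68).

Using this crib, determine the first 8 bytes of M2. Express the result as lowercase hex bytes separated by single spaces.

First, C1 ⊕ C2 = (M1 ⊕ K) ⊕ (M2 ⊕ K) = M1 ⊕ M2, so the key drops out. Then M2 = (M1 ⊕ M2) ⊕ M1 over the first 8 bytes.
byte 0: (48 ^ ea) ^ 65 = a2 ^ 65 = c7
byte 1: (13 ^ 0d) ^ 72 = 1e ^ 72 = 6c
byte 2: (02 ^ 4f) ^ 72 = 4d ^ 72 = 3f
byte 3: (4e ^ 34) ^ 6f = 7a ^ 6f = 15
byte 4: (04 ^ d3) ^ 72 = d7 ^ 72 = a5
byte 5: (27 ^ 94) ^ 20 = b3 ^ 20 = 93
byte 6: (07 ^ 0e) ^ 74 = 09 ^ 74 = 7d
byte 7: (4f ^ fd) ^ 68 = b2 ^ 68 = da

c7 6c 3f 15 a5 93 7d da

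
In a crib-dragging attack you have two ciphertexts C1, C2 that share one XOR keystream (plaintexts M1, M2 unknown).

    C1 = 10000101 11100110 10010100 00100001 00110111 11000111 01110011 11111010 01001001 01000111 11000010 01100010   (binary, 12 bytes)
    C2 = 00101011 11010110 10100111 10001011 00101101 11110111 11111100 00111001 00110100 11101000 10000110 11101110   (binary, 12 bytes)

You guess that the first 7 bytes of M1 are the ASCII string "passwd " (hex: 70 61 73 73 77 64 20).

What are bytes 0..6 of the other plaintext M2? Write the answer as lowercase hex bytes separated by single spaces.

de 51 40 d9 6d 54 af

First, C1 ⊕ C2 = (M1 ⊕ K) ⊕ (M2 ⊕ K) = M1 ⊕ M2, so the key drops out. Then M2 = (M1 ⊕ M2) ⊕ M1 over the first 7 bytes.
byte 0: (85 ^ 2b) ^ 70 = ae ^ 70 = de
byte 1: (e6 ^ d6) ^ 61 = 30 ^ 61 = 51
byte 2: (94 ^ a7) ^ 73 = 33 ^ 73 = 40
byte 3: (21 ^ 8b) ^ 73 = aa ^ 73 = d9
byte 4: (37 ^ 2d) ^ 77 = 1a ^ 77 = 6d
byte 5: (c7 ^ f7) ^ 64 = 30 ^ 64 = 54
byte 6: (73 ^ fc) ^ 20 = 8f ^ 20 = af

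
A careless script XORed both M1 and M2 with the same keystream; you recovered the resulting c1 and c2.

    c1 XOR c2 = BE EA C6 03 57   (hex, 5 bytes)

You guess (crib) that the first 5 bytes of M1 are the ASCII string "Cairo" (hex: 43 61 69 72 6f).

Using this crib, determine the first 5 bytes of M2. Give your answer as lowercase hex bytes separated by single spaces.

Since c1 ⊕ c2 = M1 ⊕ M2, XORing with the guessed M1 bytes yields the corresponding M2 bytes: M2 = (c1 ⊕ c2) ⊕ M1.
byte 0: 190 XOR  67 = 253
byte 1: 234 XOR  97 = 139
byte 2: 198 XOR 105 = 175
byte 3:   3 XOR 114 = 113
byte 4:  87 XOR 111 =  56

fd 8b af 71 38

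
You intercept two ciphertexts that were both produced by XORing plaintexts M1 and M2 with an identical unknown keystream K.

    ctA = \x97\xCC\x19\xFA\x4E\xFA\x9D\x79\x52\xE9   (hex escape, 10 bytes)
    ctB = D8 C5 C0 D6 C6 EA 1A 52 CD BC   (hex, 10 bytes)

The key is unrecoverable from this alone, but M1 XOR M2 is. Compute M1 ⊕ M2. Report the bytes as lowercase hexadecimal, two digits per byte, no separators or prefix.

ctA ⊕ ctB = (M1 ⊕ K) ⊕ (M2 ⊕ K) = M1 ⊕ M2 — the shared key cancels under XOR.
byte 0: 151 ^ 216 =  79
byte 1: 204 ^ 197 =   9
byte 2:  25 ^ 192 = 217
byte 3: 250 ^ 214 =  44
byte 4:  78 ^ 198 = 136
byte 5: 250 ^ 234 =  16
byte 6: 157 ^  26 = 135
byte 7: 121 ^  82 =  43
byte 8:  82 ^ 205 = 159
byte 9: 233 ^ 188 =  85

4f09d92c8810872b9f55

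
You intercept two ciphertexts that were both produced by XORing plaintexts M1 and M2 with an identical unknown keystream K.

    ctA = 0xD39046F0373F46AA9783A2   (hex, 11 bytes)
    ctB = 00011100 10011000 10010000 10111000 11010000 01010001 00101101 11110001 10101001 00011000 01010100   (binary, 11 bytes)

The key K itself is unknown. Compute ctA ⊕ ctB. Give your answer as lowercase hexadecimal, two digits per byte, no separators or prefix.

ctA ⊕ ctB = (M1 ⊕ K) ⊕ (M2 ⊕ K) = M1 ⊕ M2 — the shared key cancels under XOR.
d3 XOR 1c = cf
90 XOR 98 = 08
46 XOR 90 = d6
f0 XOR b8 = 48
37 XOR d0 = e7
3f XOR 51 = 6e
46 XOR 2d = 6b
aa XOR f1 = 5b
97 XOR a9 = 3e
83 XOR 18 = 9b
a2 XOR 54 = f6

cf08d648e76e6b5b3e9bf6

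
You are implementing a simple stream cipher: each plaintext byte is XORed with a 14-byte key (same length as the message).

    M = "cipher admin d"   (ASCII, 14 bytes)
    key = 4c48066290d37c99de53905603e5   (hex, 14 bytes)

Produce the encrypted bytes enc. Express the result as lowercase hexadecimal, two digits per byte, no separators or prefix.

2f21760af5a15cf8ba3ef9382381

63 ⊕ 4c = 2f
69 ⊕ 48 = 21
70 ⊕ 06 = 76
68 ⊕ 62 = 0a
65 ⊕ 90 = f5
72 ⊕ d3 = a1
20 ⊕ 7c = 5c
61 ⊕ 99 = f8
64 ⊕ de = ba
6d ⊕ 53 = 3e
69 ⊕ 90 = f9
6e ⊕ 56 = 38
20 ⊕ 03 = 23
64 ⊕ e5 = 81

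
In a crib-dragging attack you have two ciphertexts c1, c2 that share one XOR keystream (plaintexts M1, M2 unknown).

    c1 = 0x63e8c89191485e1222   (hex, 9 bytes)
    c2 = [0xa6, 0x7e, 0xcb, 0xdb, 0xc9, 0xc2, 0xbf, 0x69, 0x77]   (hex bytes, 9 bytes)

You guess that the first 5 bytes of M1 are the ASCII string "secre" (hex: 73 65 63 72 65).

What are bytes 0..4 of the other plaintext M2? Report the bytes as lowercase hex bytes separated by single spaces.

First, c1 ⊕ c2 = (M1 ⊕ K) ⊕ (M2 ⊕ K) = M1 ⊕ M2, so the key drops out. Then M2 = (M1 ⊕ M2) ⊕ M1 over the first 5 bytes.
byte 0: (63 ^ a6) ^ 73 = c5 ^ 73 = b6
byte 1: (e8 ^ 7e) ^ 65 = 96 ^ 65 = f3
byte 2: (c8 ^ cb) ^ 63 = 03 ^ 63 = 60
byte 3: (91 ^ db) ^ 72 = 4a ^ 72 = 38
byte 4: (91 ^ c9) ^ 65 = 58 ^ 65 = 3d

b6 f3 60 38 3d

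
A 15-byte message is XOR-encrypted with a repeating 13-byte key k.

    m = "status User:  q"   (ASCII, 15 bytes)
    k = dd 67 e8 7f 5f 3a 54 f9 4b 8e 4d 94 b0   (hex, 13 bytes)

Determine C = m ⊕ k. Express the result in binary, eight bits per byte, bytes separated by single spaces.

The 13-byte key repeats, so the effective keystream is dd 67 e8 7f 5f 3a 54 f9 4b 8e 4d 94 b0 dd 67.
byte 0: 73 ^ dd = ae
byte 1: 74 ^ 67 = 13
byte 2: 61 ^ e8 = 89
byte 3: 74 ^ 7f = 0b
byte 4: 75 ^ 5f = 2a
byte 5: 73 ^ 3a = 49
byte 6: 20 ^ 54 = 74
byte 7: 55 ^ f9 = ac
byte 8: 73 ^ 4b = 38
byte 9: 65 ^ 8e = eb
byte 10: 72 ^ 4d = 3f
byte 11: 3a ^ 94 = ae
byte 12: 20 ^ b0 = 90
byte 13: 20 ^ dd = fd
byte 14: 71 ^ 67 = 16

10101110 00010011 10001001 00001011 00101010 01001001 01110100 10101100 00111000 11101011 00111111 10101110 10010000 11111101 00010110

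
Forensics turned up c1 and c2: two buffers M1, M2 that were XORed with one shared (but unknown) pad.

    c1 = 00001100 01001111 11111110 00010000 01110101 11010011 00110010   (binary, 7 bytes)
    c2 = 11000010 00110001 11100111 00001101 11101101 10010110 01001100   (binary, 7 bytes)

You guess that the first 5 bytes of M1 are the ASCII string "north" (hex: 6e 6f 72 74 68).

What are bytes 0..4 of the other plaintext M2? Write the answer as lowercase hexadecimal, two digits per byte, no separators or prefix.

First, c1 ⊕ c2 = (M1 ⊕ K) ⊕ (M2 ⊕ K) = M1 ⊕ M2, so the key drops out. Then M2 = (M1 ⊕ M2) ⊕ M1 over the first 5 bytes.
byte 0: (0c ^ c2) ^ 6e = ce ^ 6e = a0
byte 1: (4f ^ 31) ^ 6f = 7e ^ 6f = 11
byte 2: (fe ^ e7) ^ 72 = 19 ^ 72 = 6b
byte 3: (10 ^ 0d) ^ 74 = 1d ^ 74 = 69
byte 4: (75 ^ ed) ^ 68 = 98 ^ 68 = f0

a0116b69f0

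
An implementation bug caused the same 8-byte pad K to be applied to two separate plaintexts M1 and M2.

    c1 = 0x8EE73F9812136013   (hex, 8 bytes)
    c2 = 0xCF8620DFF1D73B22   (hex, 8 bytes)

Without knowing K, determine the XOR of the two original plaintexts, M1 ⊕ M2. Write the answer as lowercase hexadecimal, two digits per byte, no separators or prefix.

41611f47e3c45b31

c1 ⊕ c2 = (M1 ⊕ K) ⊕ (M2 ⊕ K) = M1 ⊕ M2 — the shared key cancels under XOR.
8e ⊕ cf = 41
e7 ⊕ 86 = 61
3f ⊕ 20 = 1f
98 ⊕ df = 47
12 ⊕ f1 = e3
13 ⊕ d7 = c4
60 ⊕ 3b = 5b
13 ⊕ 22 = 31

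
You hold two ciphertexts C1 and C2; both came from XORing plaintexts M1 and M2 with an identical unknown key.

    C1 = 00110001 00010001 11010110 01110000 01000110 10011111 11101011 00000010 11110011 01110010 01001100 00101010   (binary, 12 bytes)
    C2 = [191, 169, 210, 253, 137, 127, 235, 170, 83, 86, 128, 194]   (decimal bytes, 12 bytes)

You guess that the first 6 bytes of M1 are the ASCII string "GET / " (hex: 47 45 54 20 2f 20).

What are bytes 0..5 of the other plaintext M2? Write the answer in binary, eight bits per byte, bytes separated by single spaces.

First, C1 ⊕ C2 = (M1 ⊕ K) ⊕ (M2 ⊕ K) = M1 ⊕ M2, so the key drops out. Then M2 = (M1 ⊕ M2) ⊕ M1 over the first 6 bytes.
byte 0: (31 ⊕ bf) ⊕ 47 = 8e ⊕ 47 = c9
byte 1: (11 ⊕ a9) ⊕ 45 = b8 ⊕ 45 = fd
byte 2: (d6 ⊕ d2) ⊕ 54 = 04 ⊕ 54 = 50
byte 3: (70 ⊕ fd) ⊕ 20 = 8d ⊕ 20 = ad
byte 4: (46 ⊕ 89) ⊕ 2f = cf ⊕ 2f = e0
byte 5: (9f ⊕ 7f) ⊕ 20 = e0 ⊕ 20 = c0

11001001 11111101 01010000 10101101 11100000 11000000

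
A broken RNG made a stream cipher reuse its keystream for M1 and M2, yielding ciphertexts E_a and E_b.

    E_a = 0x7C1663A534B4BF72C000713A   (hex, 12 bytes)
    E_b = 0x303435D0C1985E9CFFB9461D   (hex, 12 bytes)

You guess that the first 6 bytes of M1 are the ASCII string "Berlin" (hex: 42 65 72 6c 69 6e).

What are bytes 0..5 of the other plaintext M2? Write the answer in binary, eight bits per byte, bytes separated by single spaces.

00001110 01000111 00100100 00011001 10011100 01000010

First, E_a ⊕ E_b = (M1 ⊕ K) ⊕ (M2 ⊕ K) = M1 ⊕ M2, so the key drops out. Then M2 = (M1 ⊕ M2) ⊕ M1 over the first 6 bytes.
byte 0: (7c ⊕ 30) ⊕ 42 = 4c ⊕ 42 = 0e
byte 1: (16 ⊕ 34) ⊕ 65 = 22 ⊕ 65 = 47
byte 2: (63 ⊕ 35) ⊕ 72 = 56 ⊕ 72 = 24
byte 3: (a5 ⊕ d0) ⊕ 6c = 75 ⊕ 6c = 19
byte 4: (34 ⊕ c1) ⊕ 69 = f5 ⊕ 69 = 9c
byte 5: (b4 ⊕ 98) ⊕ 6e = 2c ⊕ 6e = 42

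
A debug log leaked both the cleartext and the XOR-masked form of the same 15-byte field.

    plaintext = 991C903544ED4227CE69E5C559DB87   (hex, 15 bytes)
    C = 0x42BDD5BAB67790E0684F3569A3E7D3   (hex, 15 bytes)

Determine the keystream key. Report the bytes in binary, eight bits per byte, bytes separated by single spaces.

11011011 10100001 01000101 10001111 11110010 10011010 11010010 11000111 10100110 00100110 11010000 10101100 11111010 00111100 01010100

Since C = plaintext ⊕ key, XORing both sides with plaintext gives key = plaintext ⊕ C.
99 xor 42 = db
1c xor bd = a1
90 xor d5 = 45
35 xor ba = 8f
44 xor b6 = f2
ed xor 77 = 9a
42 xor 90 = d2
27 xor e0 = c7
ce xor 68 = a6
69 xor 4f = 26
e5 xor 35 = d0
c5 xor 69 = ac
59 xor a3 = fa
db xor e7 = 3c
87 xor d3 = 54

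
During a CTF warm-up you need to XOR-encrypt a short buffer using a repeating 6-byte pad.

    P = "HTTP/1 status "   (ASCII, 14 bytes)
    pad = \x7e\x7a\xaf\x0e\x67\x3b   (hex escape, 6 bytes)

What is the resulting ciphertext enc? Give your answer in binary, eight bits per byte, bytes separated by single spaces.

The 6-byte key repeats, so the effective keystream is 7e 7a af 0e 67 3b 7e 7a af 0e 67 3b 7e 7a.
byte 0:  72 XOR 126 =  54
byte 1:  84 XOR 122 =  46
byte 2:  84 XOR 175 = 251
byte 3:  80 XOR  14 =  94
byte 4:  47 XOR 103 =  72
byte 5:  49 XOR  59 =  10
byte 6:  32 XOR 126 =  94
byte 7: 115 XOR 122 =   9
byte 8: 116 XOR 175 = 219
byte 9:  97 XOR  14 = 111
byte 10: 116 XOR 103 =  19
byte 11: 117 XOR  59 =  78
byte 12: 115 XOR 126 =  13
byte 13:  32 XOR 122 =  90

00110110 00101110 11111011 01011110 01001000 00001010 01011110 00001001 11011011 01101111 00010011 01001110 00001101 01011010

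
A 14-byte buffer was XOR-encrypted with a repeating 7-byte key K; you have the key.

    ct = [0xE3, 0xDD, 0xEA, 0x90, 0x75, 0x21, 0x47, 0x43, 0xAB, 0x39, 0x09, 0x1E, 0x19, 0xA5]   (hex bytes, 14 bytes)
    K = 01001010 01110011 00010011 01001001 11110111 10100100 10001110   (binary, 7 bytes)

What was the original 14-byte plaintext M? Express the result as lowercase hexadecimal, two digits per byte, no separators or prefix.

The 7-byte key repeats, so the effective keystream is 4a 73 13 49 f7 a4 8e 4a 73 13 49 f7 a4 8e.
byte 0: 11100011 xor 01001010 = 10101001
byte 1: 11011101 xor 01110011 = 10101110
byte 2: 11101010 xor 00010011 = 11111001
byte 3: 10010000 xor 01001001 = 11011001
byte 4: 01110101 xor 11110111 = 10000010
byte 5: 00100001 xor 10100100 = 10000101
byte 6: 01000111 xor 10001110 = 11001001
byte 7: 01000011 xor 01001010 = 00001001
byte 8: 10101011 xor 01110011 = 11011000
byte 9: 00111001 xor 00010011 = 00101010
byte 10: 00001001 xor 01001001 = 01000000
byte 11: 00011110 xor 11110111 = 11101001
byte 12: 00011001 xor 10100100 = 10111101
byte 13: 10100101 xor 10001110 = 00101011

a9aef9d98285c909d82a40e9bd2b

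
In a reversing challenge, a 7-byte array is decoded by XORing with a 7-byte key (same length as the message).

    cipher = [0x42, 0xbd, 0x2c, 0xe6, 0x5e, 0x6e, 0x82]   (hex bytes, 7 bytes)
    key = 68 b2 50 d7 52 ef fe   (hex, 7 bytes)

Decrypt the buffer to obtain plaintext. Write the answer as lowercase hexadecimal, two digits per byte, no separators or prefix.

2a0f7c310c817c

byte 0: 42 XOR 68 = 2a
byte 1: bd XOR b2 = 0f
byte 2: 2c XOR 50 = 7c
byte 3: e6 XOR d7 = 31
byte 4: 5e XOR 52 = 0c
byte 5: 6e XOR ef = 81
byte 6: 82 XOR fe = 7c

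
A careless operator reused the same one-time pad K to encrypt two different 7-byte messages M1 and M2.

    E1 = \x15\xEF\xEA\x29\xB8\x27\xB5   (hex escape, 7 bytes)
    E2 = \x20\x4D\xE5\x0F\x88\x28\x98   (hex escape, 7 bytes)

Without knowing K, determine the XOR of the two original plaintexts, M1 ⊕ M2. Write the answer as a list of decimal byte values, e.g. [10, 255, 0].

[53, 162, 15, 38, 48, 15, 45]

E1 ⊕ E2 = (M1 ⊕ K) ⊕ (M2 ⊕ K) = M1 ⊕ M2 — the shared key cancels under XOR.
15 xor 20 = 35
ef xor 4d = a2
ea xor e5 = 0f
29 xor 0f = 26
b8 xor 88 = 30
27 xor 28 = 0f
b5 xor 98 = 2d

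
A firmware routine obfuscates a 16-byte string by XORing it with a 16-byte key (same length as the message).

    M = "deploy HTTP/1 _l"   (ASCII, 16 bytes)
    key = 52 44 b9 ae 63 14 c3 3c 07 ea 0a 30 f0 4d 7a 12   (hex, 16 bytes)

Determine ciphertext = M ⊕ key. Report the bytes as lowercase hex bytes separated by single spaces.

36 21 c9 c2 0c 6d e3 74 53 be 5a 1f c1 6d 25 7e

XOR is its own inverse, so applying the key byte-wise gives the result directly.
byte 0: 64 ⊕ 52 = 36
byte 1: 65 ⊕ 44 = 21
byte 2: 70 ⊕ b9 = c9
byte 3: 6c ⊕ ae = c2
byte 4: 6f ⊕ 63 = 0c
byte 5: 79 ⊕ 14 = 6d
byte 6: 20 ⊕ c3 = e3
byte 7: 48 ⊕ 3c = 74
byte 8: 54 ⊕ 07 = 53
byte 9: 54 ⊕ ea = be
byte 10: 50 ⊕ 0a = 5a
byte 11: 2f ⊕ 30 = 1f
byte 12: 31 ⊕ f0 = c1
byte 13: 20 ⊕ 4d = 6d
byte 14: 5f ⊕ 7a = 25
byte 15: 6c ⊕ 12 = 7e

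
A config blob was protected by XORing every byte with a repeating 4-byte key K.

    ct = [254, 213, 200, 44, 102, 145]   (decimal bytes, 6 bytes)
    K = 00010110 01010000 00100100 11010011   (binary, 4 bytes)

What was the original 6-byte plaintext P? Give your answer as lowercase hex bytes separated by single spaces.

e8 85 ec ff 70 c1

The 4-byte key repeats, so the effective keystream is 16 50 24 d3 16 50.
byte 0: 11111110 xor 00010110 = 11101000
byte 1: 11010101 xor 01010000 = 10000101
byte 2: 11001000 xor 00100100 = 11101100
byte 3: 00101100 xor 11010011 = 11111111
byte 4: 01100110 xor 00010110 = 01110000
byte 5: 10010001 xor 01010000 = 11000001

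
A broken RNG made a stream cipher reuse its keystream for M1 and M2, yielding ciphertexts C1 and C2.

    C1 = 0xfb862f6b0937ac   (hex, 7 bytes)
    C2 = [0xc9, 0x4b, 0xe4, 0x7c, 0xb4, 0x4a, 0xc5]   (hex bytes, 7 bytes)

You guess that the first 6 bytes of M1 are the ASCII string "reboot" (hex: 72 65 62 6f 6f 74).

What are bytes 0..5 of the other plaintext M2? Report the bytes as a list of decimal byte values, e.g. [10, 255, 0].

First, C1 ⊕ C2 = (M1 ⊕ K) ⊕ (M2 ⊕ K) = M1 ⊕ M2, so the key drops out. Then M2 = (M1 ⊕ M2) ⊕ M1 over the first 6 bytes.
byte 0: (fb xor c9) xor 72 = 32 xor 72 = 40
byte 1: (86 xor 4b) xor 65 = cd xor 65 = a8
byte 2: (2f xor e4) xor 62 = cb xor 62 = a9
byte 3: (6b xor 7c) xor 6f = 17 xor 6f = 78
byte 4: (09 xor b4) xor 6f = bd xor 6f = d2
byte 5: (37 xor 4a) xor 74 = 7d xor 74 = 09

[64, 168, 169, 120, 210, 9]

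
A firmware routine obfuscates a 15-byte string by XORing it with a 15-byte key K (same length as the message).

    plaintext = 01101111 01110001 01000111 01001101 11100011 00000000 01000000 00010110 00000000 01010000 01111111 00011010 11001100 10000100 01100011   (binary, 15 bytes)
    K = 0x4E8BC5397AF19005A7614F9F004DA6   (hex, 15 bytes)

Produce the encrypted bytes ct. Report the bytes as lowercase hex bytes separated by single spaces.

XOR is its own inverse, so applying the key byte-wise gives the result directly.
byte 0: 6f XOR 4e = 21
byte 1: 71 XOR 8b = fa
byte 2: 47 XOR c5 = 82
byte 3: 4d XOR 39 = 74
byte 4: e3 XOR 7a = 99
byte 5: 00 XOR f1 = f1
byte 6: 40 XOR 90 = d0
byte 7: 16 XOR 05 = 13
byte 8: 00 XOR a7 = a7
byte 9: 50 XOR 61 = 31
byte 10: 7f XOR 4f = 30
byte 11: 1a XOR 9f = 85
byte 12: cc XOR 00 = cc
byte 13: 84 XOR 4d = c9
byte 14: 63 XOR a6 = c5

21 fa 82 74 99 f1 d0 13 a7 31 30 85 cc c9 c5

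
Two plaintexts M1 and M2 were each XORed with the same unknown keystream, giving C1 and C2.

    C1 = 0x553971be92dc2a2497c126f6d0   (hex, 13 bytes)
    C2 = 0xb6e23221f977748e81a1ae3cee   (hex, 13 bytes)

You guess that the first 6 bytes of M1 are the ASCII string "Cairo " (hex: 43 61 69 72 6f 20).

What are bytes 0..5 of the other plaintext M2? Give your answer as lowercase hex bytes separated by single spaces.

First, C1 ⊕ C2 = (M1 ⊕ K) ⊕ (M2 ⊕ K) = M1 ⊕ M2, so the key drops out. Then M2 = (M1 ⊕ M2) ⊕ M1 over the first 6 bytes.
byte 0: (55 ^ b6) ^ 43 = e3 ^ 43 = a0
byte 1: (39 ^ e2) ^ 61 = db ^ 61 = ba
byte 2: (71 ^ 32) ^ 69 = 43 ^ 69 = 2a
byte 3: (be ^ 21) ^ 72 = 9f ^ 72 = ed
byte 4: (92 ^ f9) ^ 6f = 6b ^ 6f = 04
byte 5: (dc ^ 77) ^ 20 = ab ^ 20 = 8b

a0 ba 2a ed 04 8b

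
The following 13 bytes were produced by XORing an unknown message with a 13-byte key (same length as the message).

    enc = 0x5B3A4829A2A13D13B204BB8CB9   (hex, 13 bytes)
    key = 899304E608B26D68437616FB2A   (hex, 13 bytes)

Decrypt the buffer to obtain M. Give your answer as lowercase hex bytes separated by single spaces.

 91 ⊕ 137 = 210
 58 ⊕ 147 = 169
 72 ⊕   4 =  76
 41 ⊕ 230 = 207
162 ⊕   8 = 170
161 ⊕ 178 =  19
 61 ⊕ 109 =  80
 19 ⊕ 104 = 123
178 ⊕  67 = 241
  4 ⊕ 118 = 114
187 ⊕  22 = 173
140 ⊕ 251 = 119
185 ⊕  42 = 147

d2 a9 4c cf aa 13 50 7b f1 72 ad 77 93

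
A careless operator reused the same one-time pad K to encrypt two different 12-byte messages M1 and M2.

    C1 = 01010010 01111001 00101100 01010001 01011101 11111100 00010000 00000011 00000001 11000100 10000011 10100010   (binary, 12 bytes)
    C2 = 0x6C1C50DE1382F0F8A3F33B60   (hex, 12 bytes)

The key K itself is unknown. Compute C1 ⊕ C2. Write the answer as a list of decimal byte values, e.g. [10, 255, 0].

C1 ⊕ C2 = (M1 ⊕ K) ⊕ (M2 ⊕ K) = M1 ⊕ M2 — the shared key cancels under XOR.
byte 0: 01010010 XOR 01101100 = 00111110
byte 1: 01111001 XOR 00011100 = 01100101
byte 2: 00101100 XOR 01010000 = 01111100
byte 3: 01010001 XOR 11011110 = 10001111
byte 4: 01011101 XOR 00010011 = 01001110
byte 5: 11111100 XOR 10000010 = 01111110
byte 6: 00010000 XOR 11110000 = 11100000
byte 7: 00000011 XOR 11111000 = 11111011
byte 8: 00000001 XOR 10100011 = 10100010
byte 9: 11000100 XOR 11110011 = 00110111
byte 10: 10000011 XOR 00111011 = 10111000
byte 11: 10100010 XOR 01100000 = 11000010

[62, 101, 124, 143, 78, 126, 224, 251, 162, 55, 184, 194]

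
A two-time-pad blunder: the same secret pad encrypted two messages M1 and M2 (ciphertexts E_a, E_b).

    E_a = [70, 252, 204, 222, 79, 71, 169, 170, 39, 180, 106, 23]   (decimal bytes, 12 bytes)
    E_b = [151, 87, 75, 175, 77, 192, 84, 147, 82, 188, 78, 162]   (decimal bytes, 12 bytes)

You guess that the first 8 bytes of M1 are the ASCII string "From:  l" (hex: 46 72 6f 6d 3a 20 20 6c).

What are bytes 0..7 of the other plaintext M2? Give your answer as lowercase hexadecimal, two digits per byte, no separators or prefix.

First, E_a ⊕ E_b = (M1 ⊕ K) ⊕ (M2 ⊕ K) = M1 ⊕ M2, so the key drops out. Then M2 = (M1 ⊕ M2) ⊕ M1 over the first 8 bytes.
byte 0: (46 xor 97) xor 46 = d1 xor 46 = 97
byte 1: (fc xor 57) xor 72 = ab xor 72 = d9
byte 2: (cc xor 4b) xor 6f = 87 xor 6f = e8
byte 3: (de xor af) xor 6d = 71 xor 6d = 1c
byte 4: (4f xor 4d) xor 3a = 02 xor 3a = 38
byte 5: (47 xor c0) xor 20 = 87 xor 20 = a7
byte 6: (a9 xor 54) xor 20 = fd xor 20 = dd
byte 7: (aa xor 93) xor 6c = 39 xor 6c = 55

97d9e81c38a7dd55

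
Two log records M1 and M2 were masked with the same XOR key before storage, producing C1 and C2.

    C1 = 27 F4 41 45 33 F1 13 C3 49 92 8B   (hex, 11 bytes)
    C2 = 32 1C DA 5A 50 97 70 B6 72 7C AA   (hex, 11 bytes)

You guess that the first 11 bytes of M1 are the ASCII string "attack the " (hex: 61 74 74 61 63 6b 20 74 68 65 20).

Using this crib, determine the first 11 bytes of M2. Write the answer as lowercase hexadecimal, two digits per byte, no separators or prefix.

749cef7e000d4301538b01

First, C1 ⊕ C2 = (M1 ⊕ K) ⊕ (M2 ⊕ K) = M1 ⊕ M2, so the key drops out. Then M2 = (M1 ⊕ M2) ⊕ M1 over the first 11 bytes.
byte 0: (27 ^ 32) ^ 61 = 15 ^ 61 = 74
byte 1: (f4 ^ 1c) ^ 74 = e8 ^ 74 = 9c
byte 2: (41 ^ da) ^ 74 = 9b ^ 74 = ef
byte 3: (45 ^ 5a) ^ 61 = 1f ^ 61 = 7e
byte 4: (33 ^ 50) ^ 63 = 63 ^ 63 = 00
byte 5: (f1 ^ 97) ^ 6b = 66 ^ 6b = 0d
byte 6: (13 ^ 70) ^ 20 = 63 ^ 20 = 43
byte 7: (c3 ^ b6) ^ 74 = 75 ^ 74 = 01
byte 8: (49 ^ 72) ^ 68 = 3b ^ 68 = 53
byte 9: (92 ^ 7c) ^ 65 = ee ^ 65 = 8b
byte 10: (8b ^ aa) ^ 20 = 21 ^ 20 = 01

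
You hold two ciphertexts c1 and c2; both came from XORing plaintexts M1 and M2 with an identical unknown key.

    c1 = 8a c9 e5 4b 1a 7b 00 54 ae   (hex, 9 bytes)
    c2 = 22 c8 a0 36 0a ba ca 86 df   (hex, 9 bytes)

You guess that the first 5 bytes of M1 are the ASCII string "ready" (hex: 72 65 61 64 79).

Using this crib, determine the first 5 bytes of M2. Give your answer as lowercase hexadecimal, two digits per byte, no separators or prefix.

da64241969

First, c1 ⊕ c2 = (M1 ⊕ K) ⊕ (M2 ⊕ K) = M1 ⊕ M2, so the key drops out. Then M2 = (M1 ⊕ M2) ⊕ M1 over the first 5 bytes.
byte 0: (8a XOR 22) XOR 72 = a8 XOR 72 = da
byte 1: (c9 XOR c8) XOR 65 = 01 XOR 65 = 64
byte 2: (e5 XOR a0) XOR 61 = 45 XOR 61 = 24
byte 3: (4b XOR 36) XOR 64 = 7d XOR 64 = 19
byte 4: (1a XOR 0a) XOR 79 = 10 XOR 79 = 69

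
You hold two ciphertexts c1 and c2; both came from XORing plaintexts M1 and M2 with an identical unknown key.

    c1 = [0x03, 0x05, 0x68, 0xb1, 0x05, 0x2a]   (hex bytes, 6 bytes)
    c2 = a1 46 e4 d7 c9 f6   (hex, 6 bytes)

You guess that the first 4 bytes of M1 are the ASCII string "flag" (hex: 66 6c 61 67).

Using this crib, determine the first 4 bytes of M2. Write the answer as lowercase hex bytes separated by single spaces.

First, c1 ⊕ c2 = (M1 ⊕ K) ⊕ (M2 ⊕ K) = M1 ⊕ M2, so the key drops out. Then M2 = (M1 ⊕ M2) ⊕ M1 over the first 4 bytes.
byte 0: (03 ^ a1) ^ 66 = a2 ^ 66 = c4
byte 1: (05 ^ 46) ^ 6c = 43 ^ 6c = 2f
byte 2: (68 ^ e4) ^ 61 = 8c ^ 61 = ed
byte 3: (b1 ^ d7) ^ 67 = 66 ^ 67 = 01

c4 2f ed 01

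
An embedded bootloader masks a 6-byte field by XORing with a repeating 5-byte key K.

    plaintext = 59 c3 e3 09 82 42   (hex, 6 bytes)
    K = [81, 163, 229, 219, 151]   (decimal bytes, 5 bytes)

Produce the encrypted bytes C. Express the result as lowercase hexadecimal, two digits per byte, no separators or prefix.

086006d21513

The 5-byte key repeats, so the effective keystream is 51 a3 e5 db 97 51.
byte 0: 59 XOR 51 = 08
byte 1: c3 XOR a3 = 60
byte 2: e3 XOR e5 = 06
byte 3: 09 XOR db = d2
byte 4: 82 XOR 97 = 15
byte 5: 42 XOR 51 = 13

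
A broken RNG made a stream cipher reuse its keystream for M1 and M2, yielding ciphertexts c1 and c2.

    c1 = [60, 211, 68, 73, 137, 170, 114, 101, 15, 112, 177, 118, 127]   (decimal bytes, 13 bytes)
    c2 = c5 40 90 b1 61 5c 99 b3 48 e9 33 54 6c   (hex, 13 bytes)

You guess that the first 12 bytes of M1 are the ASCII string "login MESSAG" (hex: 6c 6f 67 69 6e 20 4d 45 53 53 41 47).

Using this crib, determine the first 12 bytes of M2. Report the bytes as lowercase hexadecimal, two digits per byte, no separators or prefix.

95fcb39186d6a69314cac365

First, c1 ⊕ c2 = (M1 ⊕ K) ⊕ (M2 ⊕ K) = M1 ⊕ M2, so the key drops out. Then M2 = (M1 ⊕ M2) ⊕ M1 over the first 12 bytes.
byte 0: (3c XOR c5) XOR 6c = f9 XOR 6c = 95
byte 1: (d3 XOR 40) XOR 6f = 93 XOR 6f = fc
byte 2: (44 XOR 90) XOR 67 = d4 XOR 67 = b3
byte 3: (49 XOR b1) XOR 69 = f8 XOR 69 = 91
byte 4: (89 XOR 61) XOR 6e = e8 XOR 6e = 86
byte 5: (aa XOR 5c) XOR 20 = f6 XOR 20 = d6
byte 6: (72 XOR 99) XOR 4d = eb XOR 4d = a6
byte 7: (65 XOR b3) XOR 45 = d6 XOR 45 = 93
byte 8: (0f XOR 48) XOR 53 = 47 XOR 53 = 14
byte 9: (70 XOR e9) XOR 53 = 99 XOR 53 = ca
byte 10: (b1 XOR 33) XOR 41 = 82 XOR 41 = c3
byte 11: (76 XOR 54) XOR 47 = 22 XOR 47 = 65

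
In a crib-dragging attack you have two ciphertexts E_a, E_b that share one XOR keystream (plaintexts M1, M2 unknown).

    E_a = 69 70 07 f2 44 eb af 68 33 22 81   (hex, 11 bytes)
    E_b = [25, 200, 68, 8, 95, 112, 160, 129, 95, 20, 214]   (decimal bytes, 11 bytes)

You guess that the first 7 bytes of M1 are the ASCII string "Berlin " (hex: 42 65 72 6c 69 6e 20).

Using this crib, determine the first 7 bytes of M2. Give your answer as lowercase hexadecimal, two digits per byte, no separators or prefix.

32dd319672f52f

First, E_a ⊕ E_b = (M1 ⊕ K) ⊕ (M2 ⊕ K) = M1 ⊕ M2, so the key drops out. Then M2 = (M1 ⊕ M2) ⊕ M1 over the first 7 bytes.
byte 0: (69 ⊕ 19) ⊕ 42 = 70 ⊕ 42 = 32
byte 1: (70 ⊕ c8) ⊕ 65 = b8 ⊕ 65 = dd
byte 2: (07 ⊕ 44) ⊕ 72 = 43 ⊕ 72 = 31
byte 3: (f2 ⊕ 08) ⊕ 6c = fa ⊕ 6c = 96
byte 4: (44 ⊕ 5f) ⊕ 69 = 1b ⊕ 69 = 72
byte 5: (eb ⊕ 70) ⊕ 6e = 9b ⊕ 6e = f5
byte 6: (af ⊕ a0) ⊕ 20 = 0f ⊕ 20 = 2f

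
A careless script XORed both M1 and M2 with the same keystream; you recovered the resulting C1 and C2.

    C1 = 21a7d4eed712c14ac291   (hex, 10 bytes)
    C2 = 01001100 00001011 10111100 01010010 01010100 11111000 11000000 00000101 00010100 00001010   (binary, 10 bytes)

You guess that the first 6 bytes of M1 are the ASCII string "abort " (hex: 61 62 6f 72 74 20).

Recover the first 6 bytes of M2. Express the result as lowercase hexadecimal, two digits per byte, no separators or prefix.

First, C1 ⊕ C2 = (M1 ⊕ K) ⊕ (M2 ⊕ K) = M1 ⊕ M2, so the key drops out. Then M2 = (M1 ⊕ M2) ⊕ M1 over the first 6 bytes.
byte 0: (21 ^ 4c) ^ 61 = 6d ^ 61 = 0c
byte 1: (a7 ^ 0b) ^ 62 = ac ^ 62 = ce
byte 2: (d4 ^ bc) ^ 6f = 68 ^ 6f = 07
byte 3: (ee ^ 52) ^ 72 = bc ^ 72 = ce
byte 4: (d7 ^ 54) ^ 74 = 83 ^ 74 = f7
byte 5: (12 ^ f8) ^ 20 = ea ^ 20 = ca

0cce07cef7ca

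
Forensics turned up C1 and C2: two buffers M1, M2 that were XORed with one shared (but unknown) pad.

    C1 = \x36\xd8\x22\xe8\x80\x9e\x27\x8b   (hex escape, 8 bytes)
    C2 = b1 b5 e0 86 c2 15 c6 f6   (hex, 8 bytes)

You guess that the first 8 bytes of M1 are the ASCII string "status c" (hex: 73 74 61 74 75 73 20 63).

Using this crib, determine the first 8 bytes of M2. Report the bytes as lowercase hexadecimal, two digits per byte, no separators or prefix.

f419a31a37f8c11e

First, C1 ⊕ C2 = (M1 ⊕ K) ⊕ (M2 ⊕ K) = M1 ⊕ M2, so the key drops out. Then M2 = (M1 ⊕ M2) ⊕ M1 over the first 8 bytes.
byte 0: (36 xor b1) xor 73 = 87 xor 73 = f4
byte 1: (d8 xor b5) xor 74 = 6d xor 74 = 19
byte 2: (22 xor e0) xor 61 = c2 xor 61 = a3
byte 3: (e8 xor 86) xor 74 = 6e xor 74 = 1a
byte 4: (80 xor c2) xor 75 = 42 xor 75 = 37
byte 5: (9e xor 15) xor 73 = 8b xor 73 = f8
byte 6: (27 xor c6) xor 20 = e1 xor 20 = c1
byte 7: (8b xor f6) xor 63 = 7d xor 63 = 1e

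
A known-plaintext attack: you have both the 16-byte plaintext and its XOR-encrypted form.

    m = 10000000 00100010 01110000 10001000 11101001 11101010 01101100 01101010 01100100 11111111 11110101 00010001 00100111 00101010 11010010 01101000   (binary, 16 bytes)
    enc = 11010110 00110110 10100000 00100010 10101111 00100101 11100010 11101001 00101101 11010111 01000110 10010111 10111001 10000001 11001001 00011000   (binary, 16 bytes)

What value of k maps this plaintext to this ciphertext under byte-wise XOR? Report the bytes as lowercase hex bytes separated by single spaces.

Since enc = m ⊕ k, XORing both sides with m gives k = m ⊕ enc.
10000000 ⊕ 11010110 = 01010110
00100010 ⊕ 00110110 = 00010100
01110000 ⊕ 10100000 = 11010000
10001000 ⊕ 00100010 = 10101010
11101001 ⊕ 10101111 = 01000110
11101010 ⊕ 00100101 = 11001111
01101100 ⊕ 11100010 = 10001110
01101010 ⊕ 11101001 = 10000011
01100100 ⊕ 00101101 = 01001001
11111111 ⊕ 11010111 = 00101000
11110101 ⊕ 01000110 = 10110011
00010001 ⊕ 10010111 = 10000110
00100111 ⊕ 10111001 = 10011110
00101010 ⊕ 10000001 = 10101011
11010010 ⊕ 11001001 = 00011011
01101000 ⊕ 00011000 = 01110000

56 14 d0 aa 46 cf 8e 83 49 28 b3 86 9e ab 1b 70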